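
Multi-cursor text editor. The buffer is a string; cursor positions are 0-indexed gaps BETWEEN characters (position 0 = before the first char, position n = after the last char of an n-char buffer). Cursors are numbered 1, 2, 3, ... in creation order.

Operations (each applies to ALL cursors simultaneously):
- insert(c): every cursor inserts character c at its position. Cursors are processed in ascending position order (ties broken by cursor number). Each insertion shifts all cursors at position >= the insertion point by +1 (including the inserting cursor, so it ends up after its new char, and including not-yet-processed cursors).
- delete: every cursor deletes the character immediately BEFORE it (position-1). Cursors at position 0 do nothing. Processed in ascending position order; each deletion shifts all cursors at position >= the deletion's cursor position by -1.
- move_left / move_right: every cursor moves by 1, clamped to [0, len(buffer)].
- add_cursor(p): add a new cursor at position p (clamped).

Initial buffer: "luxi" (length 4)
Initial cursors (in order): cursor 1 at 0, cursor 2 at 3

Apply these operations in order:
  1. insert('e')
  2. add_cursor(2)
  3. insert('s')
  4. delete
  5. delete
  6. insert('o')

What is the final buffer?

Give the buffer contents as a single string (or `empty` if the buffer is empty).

Answer: oouxoi

Derivation:
After op 1 (insert('e')): buffer="eluxei" (len 6), cursors c1@1 c2@5, authorship 1...2.
After op 2 (add_cursor(2)): buffer="eluxei" (len 6), cursors c1@1 c3@2 c2@5, authorship 1...2.
After op 3 (insert('s')): buffer="eslsuxesi" (len 9), cursors c1@2 c3@4 c2@8, authorship 11.3..22.
After op 4 (delete): buffer="eluxei" (len 6), cursors c1@1 c3@2 c2@5, authorship 1...2.
After op 5 (delete): buffer="uxi" (len 3), cursors c1@0 c3@0 c2@2, authorship ...
After op 6 (insert('o')): buffer="oouxoi" (len 6), cursors c1@2 c3@2 c2@5, authorship 13..2.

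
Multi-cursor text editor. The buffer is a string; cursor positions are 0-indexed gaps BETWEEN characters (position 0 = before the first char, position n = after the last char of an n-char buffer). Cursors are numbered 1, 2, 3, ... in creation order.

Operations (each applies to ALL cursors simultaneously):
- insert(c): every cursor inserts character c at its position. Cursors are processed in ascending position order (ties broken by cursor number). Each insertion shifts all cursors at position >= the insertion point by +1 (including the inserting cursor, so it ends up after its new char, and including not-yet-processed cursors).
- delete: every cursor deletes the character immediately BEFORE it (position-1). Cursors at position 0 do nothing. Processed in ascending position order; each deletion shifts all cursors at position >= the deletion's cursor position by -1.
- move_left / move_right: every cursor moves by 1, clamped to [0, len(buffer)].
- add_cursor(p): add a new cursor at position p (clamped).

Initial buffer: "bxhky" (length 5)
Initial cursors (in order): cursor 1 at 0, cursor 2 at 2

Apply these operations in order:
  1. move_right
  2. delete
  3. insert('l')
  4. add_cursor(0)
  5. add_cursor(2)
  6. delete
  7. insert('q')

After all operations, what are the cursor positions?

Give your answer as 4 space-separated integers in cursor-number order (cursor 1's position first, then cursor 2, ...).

Answer: 4 4 4 4

Derivation:
After op 1 (move_right): buffer="bxhky" (len 5), cursors c1@1 c2@3, authorship .....
After op 2 (delete): buffer="xky" (len 3), cursors c1@0 c2@1, authorship ...
After op 3 (insert('l')): buffer="lxlky" (len 5), cursors c1@1 c2@3, authorship 1.2..
After op 4 (add_cursor(0)): buffer="lxlky" (len 5), cursors c3@0 c1@1 c2@3, authorship 1.2..
After op 5 (add_cursor(2)): buffer="lxlky" (len 5), cursors c3@0 c1@1 c4@2 c2@3, authorship 1.2..
After op 6 (delete): buffer="ky" (len 2), cursors c1@0 c2@0 c3@0 c4@0, authorship ..
After op 7 (insert('q')): buffer="qqqqky" (len 6), cursors c1@4 c2@4 c3@4 c4@4, authorship 1234..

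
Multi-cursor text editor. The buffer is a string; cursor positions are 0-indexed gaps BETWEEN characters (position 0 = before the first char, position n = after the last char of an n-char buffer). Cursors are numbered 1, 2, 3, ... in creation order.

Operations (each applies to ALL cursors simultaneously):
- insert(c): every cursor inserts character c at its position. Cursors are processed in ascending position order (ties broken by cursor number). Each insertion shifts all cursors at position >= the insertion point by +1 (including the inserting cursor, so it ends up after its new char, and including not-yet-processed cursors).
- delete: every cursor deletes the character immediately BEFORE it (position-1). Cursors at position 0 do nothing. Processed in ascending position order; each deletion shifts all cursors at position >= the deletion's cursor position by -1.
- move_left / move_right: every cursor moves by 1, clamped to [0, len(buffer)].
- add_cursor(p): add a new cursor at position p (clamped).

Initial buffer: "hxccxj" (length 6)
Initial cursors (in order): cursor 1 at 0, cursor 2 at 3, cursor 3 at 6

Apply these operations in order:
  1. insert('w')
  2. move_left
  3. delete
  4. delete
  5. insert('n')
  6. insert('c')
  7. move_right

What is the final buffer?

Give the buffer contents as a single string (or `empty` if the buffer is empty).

After op 1 (insert('w')): buffer="whxcwcxjw" (len 9), cursors c1@1 c2@5 c3@9, authorship 1...2...3
After op 2 (move_left): buffer="whxcwcxjw" (len 9), cursors c1@0 c2@4 c3@8, authorship 1...2...3
After op 3 (delete): buffer="whxwcxw" (len 7), cursors c1@0 c2@3 c3@6, authorship 1..2..3
After op 4 (delete): buffer="whwcw" (len 5), cursors c1@0 c2@2 c3@4, authorship 1.2.3
After op 5 (insert('n')): buffer="nwhnwcnw" (len 8), cursors c1@1 c2@4 c3@7, authorship 11.22.33
After op 6 (insert('c')): buffer="ncwhncwcncw" (len 11), cursors c1@2 c2@6 c3@10, authorship 111.222.333
After op 7 (move_right): buffer="ncwhncwcncw" (len 11), cursors c1@3 c2@7 c3@11, authorship 111.222.333

Answer: ncwhncwcncw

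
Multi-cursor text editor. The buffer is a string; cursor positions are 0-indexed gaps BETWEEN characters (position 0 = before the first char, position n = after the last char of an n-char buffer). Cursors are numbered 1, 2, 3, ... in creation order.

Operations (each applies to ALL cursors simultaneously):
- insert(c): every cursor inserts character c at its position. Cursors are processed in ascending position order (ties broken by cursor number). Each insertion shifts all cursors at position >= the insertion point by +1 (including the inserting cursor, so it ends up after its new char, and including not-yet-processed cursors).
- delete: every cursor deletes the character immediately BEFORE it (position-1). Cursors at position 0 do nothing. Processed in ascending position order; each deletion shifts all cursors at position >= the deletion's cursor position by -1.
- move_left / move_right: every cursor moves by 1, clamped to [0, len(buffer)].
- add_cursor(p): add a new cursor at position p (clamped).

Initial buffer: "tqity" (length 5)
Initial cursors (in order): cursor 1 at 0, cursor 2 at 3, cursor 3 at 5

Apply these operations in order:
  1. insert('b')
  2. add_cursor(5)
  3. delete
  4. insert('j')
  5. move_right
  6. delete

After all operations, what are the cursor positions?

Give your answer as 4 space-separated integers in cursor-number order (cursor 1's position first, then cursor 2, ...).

After op 1 (insert('b')): buffer="btqibtyb" (len 8), cursors c1@1 c2@5 c3@8, authorship 1...2..3
After op 2 (add_cursor(5)): buffer="btqibtyb" (len 8), cursors c1@1 c2@5 c4@5 c3@8, authorship 1...2..3
After op 3 (delete): buffer="tqty" (len 4), cursors c1@0 c2@2 c4@2 c3@4, authorship ....
After op 4 (insert('j')): buffer="jtqjjtyj" (len 8), cursors c1@1 c2@5 c4@5 c3@8, authorship 1..24..3
After op 5 (move_right): buffer="jtqjjtyj" (len 8), cursors c1@2 c2@6 c4@6 c3@8, authorship 1..24..3
After op 6 (delete): buffer="jqjy" (len 4), cursors c1@1 c2@3 c4@3 c3@4, authorship 1.2.

Answer: 1 3 4 3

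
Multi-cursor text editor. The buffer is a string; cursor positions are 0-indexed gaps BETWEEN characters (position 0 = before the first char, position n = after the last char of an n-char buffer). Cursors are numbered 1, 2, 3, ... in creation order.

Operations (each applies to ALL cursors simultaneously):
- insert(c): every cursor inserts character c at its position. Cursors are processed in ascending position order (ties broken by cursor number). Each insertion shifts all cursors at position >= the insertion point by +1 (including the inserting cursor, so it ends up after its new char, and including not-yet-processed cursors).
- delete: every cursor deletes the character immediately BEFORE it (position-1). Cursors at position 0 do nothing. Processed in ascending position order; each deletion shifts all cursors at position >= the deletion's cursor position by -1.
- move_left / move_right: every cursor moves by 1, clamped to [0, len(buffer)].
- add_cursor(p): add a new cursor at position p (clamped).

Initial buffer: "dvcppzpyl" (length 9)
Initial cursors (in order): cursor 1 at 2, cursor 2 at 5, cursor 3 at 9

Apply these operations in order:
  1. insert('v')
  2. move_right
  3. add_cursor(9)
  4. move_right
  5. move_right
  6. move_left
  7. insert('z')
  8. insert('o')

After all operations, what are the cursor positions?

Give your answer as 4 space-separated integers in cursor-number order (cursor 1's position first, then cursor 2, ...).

After op 1 (insert('v')): buffer="dvvcppvzpylv" (len 12), cursors c1@3 c2@7 c3@12, authorship ..1...2....3
After op 2 (move_right): buffer="dvvcppvzpylv" (len 12), cursors c1@4 c2@8 c3@12, authorship ..1...2....3
After op 3 (add_cursor(9)): buffer="dvvcppvzpylv" (len 12), cursors c1@4 c2@8 c4@9 c3@12, authorship ..1...2....3
After op 4 (move_right): buffer="dvvcppvzpylv" (len 12), cursors c1@5 c2@9 c4@10 c3@12, authorship ..1...2....3
After op 5 (move_right): buffer="dvvcppvzpylv" (len 12), cursors c1@6 c2@10 c4@11 c3@12, authorship ..1...2....3
After op 6 (move_left): buffer="dvvcppvzpylv" (len 12), cursors c1@5 c2@9 c4@10 c3@11, authorship ..1...2....3
After op 7 (insert('z')): buffer="dvvcpzpvzpzyzlzv" (len 16), cursors c1@6 c2@11 c4@13 c3@15, authorship ..1..1.2..2.4.33
After op 8 (insert('o')): buffer="dvvcpzopvzpzoyzolzov" (len 20), cursors c1@7 c2@13 c4@16 c3@19, authorship ..1..11.2..22.44.333

Answer: 7 13 19 16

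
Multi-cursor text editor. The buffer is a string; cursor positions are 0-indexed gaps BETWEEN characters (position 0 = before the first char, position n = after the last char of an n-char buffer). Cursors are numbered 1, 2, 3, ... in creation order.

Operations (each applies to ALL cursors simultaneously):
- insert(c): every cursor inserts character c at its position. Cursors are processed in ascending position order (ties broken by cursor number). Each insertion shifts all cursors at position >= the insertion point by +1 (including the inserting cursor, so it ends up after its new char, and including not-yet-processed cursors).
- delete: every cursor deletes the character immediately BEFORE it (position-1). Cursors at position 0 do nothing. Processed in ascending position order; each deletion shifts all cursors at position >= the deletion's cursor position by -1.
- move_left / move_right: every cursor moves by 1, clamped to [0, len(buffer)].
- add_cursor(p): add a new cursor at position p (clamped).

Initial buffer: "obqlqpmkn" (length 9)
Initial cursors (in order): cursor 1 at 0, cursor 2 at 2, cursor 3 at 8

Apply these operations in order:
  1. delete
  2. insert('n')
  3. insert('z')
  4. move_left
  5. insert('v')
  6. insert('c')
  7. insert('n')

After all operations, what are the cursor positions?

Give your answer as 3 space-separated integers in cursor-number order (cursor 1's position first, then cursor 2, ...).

After op 1 (delete): buffer="oqlqpmn" (len 7), cursors c1@0 c2@1 c3@6, authorship .......
After op 2 (insert('n')): buffer="nonqlqpmnn" (len 10), cursors c1@1 c2@3 c3@9, authorship 1.2.....3.
After op 3 (insert('z')): buffer="nzonzqlqpmnzn" (len 13), cursors c1@2 c2@5 c3@12, authorship 11.22.....33.
After op 4 (move_left): buffer="nzonzqlqpmnzn" (len 13), cursors c1@1 c2@4 c3@11, authorship 11.22.....33.
After op 5 (insert('v')): buffer="nvzonvzqlqpmnvzn" (len 16), cursors c1@2 c2@6 c3@14, authorship 111.222.....333.
After op 6 (insert('c')): buffer="nvczonvczqlqpmnvczn" (len 19), cursors c1@3 c2@8 c3@17, authorship 1111.2222.....3333.
After op 7 (insert('n')): buffer="nvcnzonvcnzqlqpmnvcnzn" (len 22), cursors c1@4 c2@10 c3@20, authorship 11111.22222.....33333.

Answer: 4 10 20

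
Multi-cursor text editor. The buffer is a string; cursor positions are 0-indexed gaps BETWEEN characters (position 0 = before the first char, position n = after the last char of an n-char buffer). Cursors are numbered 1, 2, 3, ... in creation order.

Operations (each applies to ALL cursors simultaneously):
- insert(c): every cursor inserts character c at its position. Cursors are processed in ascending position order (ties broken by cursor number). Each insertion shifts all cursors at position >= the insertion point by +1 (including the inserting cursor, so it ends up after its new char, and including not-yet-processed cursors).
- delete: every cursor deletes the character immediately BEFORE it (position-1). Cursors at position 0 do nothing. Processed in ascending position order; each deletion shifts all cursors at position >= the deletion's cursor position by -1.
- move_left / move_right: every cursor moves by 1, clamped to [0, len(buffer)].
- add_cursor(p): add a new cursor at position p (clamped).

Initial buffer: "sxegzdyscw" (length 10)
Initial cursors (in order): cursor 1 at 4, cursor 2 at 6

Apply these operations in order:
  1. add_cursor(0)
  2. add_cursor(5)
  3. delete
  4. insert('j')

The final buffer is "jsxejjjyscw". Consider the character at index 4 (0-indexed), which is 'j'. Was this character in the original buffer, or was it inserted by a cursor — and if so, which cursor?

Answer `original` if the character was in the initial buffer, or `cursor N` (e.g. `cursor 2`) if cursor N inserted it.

Answer: cursor 1

Derivation:
After op 1 (add_cursor(0)): buffer="sxegzdyscw" (len 10), cursors c3@0 c1@4 c2@6, authorship ..........
After op 2 (add_cursor(5)): buffer="sxegzdyscw" (len 10), cursors c3@0 c1@4 c4@5 c2@6, authorship ..........
After op 3 (delete): buffer="sxeyscw" (len 7), cursors c3@0 c1@3 c2@3 c4@3, authorship .......
After op 4 (insert('j')): buffer="jsxejjjyscw" (len 11), cursors c3@1 c1@7 c2@7 c4@7, authorship 3...124....
Authorship (.=original, N=cursor N): 3 . . . 1 2 4 . . . .
Index 4: author = 1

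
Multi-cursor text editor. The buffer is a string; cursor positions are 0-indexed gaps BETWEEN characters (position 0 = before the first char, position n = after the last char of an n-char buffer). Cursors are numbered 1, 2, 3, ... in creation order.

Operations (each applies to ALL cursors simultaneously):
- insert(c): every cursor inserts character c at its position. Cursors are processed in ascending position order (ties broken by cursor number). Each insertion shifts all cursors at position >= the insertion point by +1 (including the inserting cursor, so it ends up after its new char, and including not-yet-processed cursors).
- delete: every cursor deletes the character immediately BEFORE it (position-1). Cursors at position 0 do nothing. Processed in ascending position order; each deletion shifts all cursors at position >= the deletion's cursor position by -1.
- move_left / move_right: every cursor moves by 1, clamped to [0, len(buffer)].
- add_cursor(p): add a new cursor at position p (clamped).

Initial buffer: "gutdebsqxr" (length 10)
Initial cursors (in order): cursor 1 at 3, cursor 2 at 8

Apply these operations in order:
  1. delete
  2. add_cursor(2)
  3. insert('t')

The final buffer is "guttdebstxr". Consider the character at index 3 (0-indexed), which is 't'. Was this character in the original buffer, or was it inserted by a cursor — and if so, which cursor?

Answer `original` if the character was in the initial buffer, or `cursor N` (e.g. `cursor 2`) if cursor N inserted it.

After op 1 (delete): buffer="gudebsxr" (len 8), cursors c1@2 c2@6, authorship ........
After op 2 (add_cursor(2)): buffer="gudebsxr" (len 8), cursors c1@2 c3@2 c2@6, authorship ........
After op 3 (insert('t')): buffer="guttdebstxr" (len 11), cursors c1@4 c3@4 c2@9, authorship ..13....2..
Authorship (.=original, N=cursor N): . . 1 3 . . . . 2 . .
Index 3: author = 3

Answer: cursor 3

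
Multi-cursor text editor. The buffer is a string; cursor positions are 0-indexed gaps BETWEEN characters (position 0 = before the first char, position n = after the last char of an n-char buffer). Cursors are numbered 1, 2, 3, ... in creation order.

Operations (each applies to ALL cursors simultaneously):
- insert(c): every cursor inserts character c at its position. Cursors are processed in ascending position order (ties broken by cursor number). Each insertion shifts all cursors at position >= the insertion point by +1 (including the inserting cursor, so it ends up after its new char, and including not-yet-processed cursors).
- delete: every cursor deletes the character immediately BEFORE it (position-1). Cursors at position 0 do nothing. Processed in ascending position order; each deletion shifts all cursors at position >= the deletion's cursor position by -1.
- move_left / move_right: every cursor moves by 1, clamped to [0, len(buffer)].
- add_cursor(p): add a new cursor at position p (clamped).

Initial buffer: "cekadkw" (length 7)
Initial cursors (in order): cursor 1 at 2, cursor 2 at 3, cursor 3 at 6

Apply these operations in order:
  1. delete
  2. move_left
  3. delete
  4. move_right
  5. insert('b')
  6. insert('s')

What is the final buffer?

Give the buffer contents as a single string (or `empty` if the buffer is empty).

Answer: cbbssdbsw

Derivation:
After op 1 (delete): buffer="cadw" (len 4), cursors c1@1 c2@1 c3@3, authorship ....
After op 2 (move_left): buffer="cadw" (len 4), cursors c1@0 c2@0 c3@2, authorship ....
After op 3 (delete): buffer="cdw" (len 3), cursors c1@0 c2@0 c3@1, authorship ...
After op 4 (move_right): buffer="cdw" (len 3), cursors c1@1 c2@1 c3@2, authorship ...
After op 5 (insert('b')): buffer="cbbdbw" (len 6), cursors c1@3 c2@3 c3@5, authorship .12.3.
After op 6 (insert('s')): buffer="cbbssdbsw" (len 9), cursors c1@5 c2@5 c3@8, authorship .1212.33.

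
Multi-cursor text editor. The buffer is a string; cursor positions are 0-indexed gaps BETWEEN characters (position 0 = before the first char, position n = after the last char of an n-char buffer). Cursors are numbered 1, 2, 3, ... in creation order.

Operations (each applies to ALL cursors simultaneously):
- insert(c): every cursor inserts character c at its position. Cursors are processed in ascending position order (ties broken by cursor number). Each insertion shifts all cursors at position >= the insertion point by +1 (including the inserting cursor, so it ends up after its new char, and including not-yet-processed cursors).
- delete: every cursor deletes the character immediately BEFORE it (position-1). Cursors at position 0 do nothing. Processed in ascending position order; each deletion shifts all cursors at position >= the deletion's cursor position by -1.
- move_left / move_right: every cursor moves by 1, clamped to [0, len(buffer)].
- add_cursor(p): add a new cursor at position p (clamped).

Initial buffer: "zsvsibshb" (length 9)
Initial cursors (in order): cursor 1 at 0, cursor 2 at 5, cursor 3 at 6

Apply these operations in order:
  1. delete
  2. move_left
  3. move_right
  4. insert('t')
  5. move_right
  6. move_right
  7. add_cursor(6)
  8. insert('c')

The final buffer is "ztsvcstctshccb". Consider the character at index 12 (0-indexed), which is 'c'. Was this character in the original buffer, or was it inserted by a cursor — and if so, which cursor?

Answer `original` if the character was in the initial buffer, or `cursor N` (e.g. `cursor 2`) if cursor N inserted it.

After op 1 (delete): buffer="zsvsshb" (len 7), cursors c1@0 c2@4 c3@4, authorship .......
After op 2 (move_left): buffer="zsvsshb" (len 7), cursors c1@0 c2@3 c3@3, authorship .......
After op 3 (move_right): buffer="zsvsshb" (len 7), cursors c1@1 c2@4 c3@4, authorship .......
After op 4 (insert('t')): buffer="ztsvsttshb" (len 10), cursors c1@2 c2@7 c3@7, authorship .1...23...
After op 5 (move_right): buffer="ztsvsttshb" (len 10), cursors c1@3 c2@8 c3@8, authorship .1...23...
After op 6 (move_right): buffer="ztsvsttshb" (len 10), cursors c1@4 c2@9 c3@9, authorship .1...23...
After op 7 (add_cursor(6)): buffer="ztsvsttshb" (len 10), cursors c1@4 c4@6 c2@9 c3@9, authorship .1...23...
After op 8 (insert('c')): buffer="ztsvcstctshccb" (len 14), cursors c1@5 c4@8 c2@13 c3@13, authorship .1..1.243..23.
Authorship (.=original, N=cursor N): . 1 . . 1 . 2 4 3 . . 2 3 .
Index 12: author = 3

Answer: cursor 3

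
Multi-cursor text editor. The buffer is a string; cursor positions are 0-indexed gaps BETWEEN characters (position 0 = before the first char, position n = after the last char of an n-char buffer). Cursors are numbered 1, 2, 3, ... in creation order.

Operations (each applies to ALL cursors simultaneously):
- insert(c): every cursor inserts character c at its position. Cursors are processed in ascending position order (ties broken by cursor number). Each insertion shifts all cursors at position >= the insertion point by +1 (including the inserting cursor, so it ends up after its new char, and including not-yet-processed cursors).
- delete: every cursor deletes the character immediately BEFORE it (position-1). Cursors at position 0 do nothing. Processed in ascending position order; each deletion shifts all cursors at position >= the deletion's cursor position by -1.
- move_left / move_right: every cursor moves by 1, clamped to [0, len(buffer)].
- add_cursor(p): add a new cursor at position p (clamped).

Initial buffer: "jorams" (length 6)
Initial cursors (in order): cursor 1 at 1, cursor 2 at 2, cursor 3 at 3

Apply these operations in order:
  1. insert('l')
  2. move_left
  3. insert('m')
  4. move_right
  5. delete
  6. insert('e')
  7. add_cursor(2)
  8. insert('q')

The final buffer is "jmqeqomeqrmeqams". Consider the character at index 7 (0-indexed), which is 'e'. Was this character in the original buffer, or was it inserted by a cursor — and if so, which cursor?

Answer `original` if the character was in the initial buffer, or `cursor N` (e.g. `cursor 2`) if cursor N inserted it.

Answer: cursor 2

Derivation:
After op 1 (insert('l')): buffer="jlolrlams" (len 9), cursors c1@2 c2@4 c3@6, authorship .1.2.3...
After op 2 (move_left): buffer="jlolrlams" (len 9), cursors c1@1 c2@3 c3@5, authorship .1.2.3...
After op 3 (insert('m')): buffer="jmlomlrmlams" (len 12), cursors c1@2 c2@5 c3@8, authorship .11.22.33...
After op 4 (move_right): buffer="jmlomlrmlams" (len 12), cursors c1@3 c2@6 c3@9, authorship .11.22.33...
After op 5 (delete): buffer="jmomrmams" (len 9), cursors c1@2 c2@4 c3@6, authorship .1.2.3...
After op 6 (insert('e')): buffer="jmeomermeams" (len 12), cursors c1@3 c2@6 c3@9, authorship .11.22.33...
After op 7 (add_cursor(2)): buffer="jmeomermeams" (len 12), cursors c4@2 c1@3 c2@6 c3@9, authorship .11.22.33...
After op 8 (insert('q')): buffer="jmqeqomeqrmeqams" (len 16), cursors c4@3 c1@5 c2@9 c3@13, authorship .1411.222.333...
Authorship (.=original, N=cursor N): . 1 4 1 1 . 2 2 2 . 3 3 3 . . .
Index 7: author = 2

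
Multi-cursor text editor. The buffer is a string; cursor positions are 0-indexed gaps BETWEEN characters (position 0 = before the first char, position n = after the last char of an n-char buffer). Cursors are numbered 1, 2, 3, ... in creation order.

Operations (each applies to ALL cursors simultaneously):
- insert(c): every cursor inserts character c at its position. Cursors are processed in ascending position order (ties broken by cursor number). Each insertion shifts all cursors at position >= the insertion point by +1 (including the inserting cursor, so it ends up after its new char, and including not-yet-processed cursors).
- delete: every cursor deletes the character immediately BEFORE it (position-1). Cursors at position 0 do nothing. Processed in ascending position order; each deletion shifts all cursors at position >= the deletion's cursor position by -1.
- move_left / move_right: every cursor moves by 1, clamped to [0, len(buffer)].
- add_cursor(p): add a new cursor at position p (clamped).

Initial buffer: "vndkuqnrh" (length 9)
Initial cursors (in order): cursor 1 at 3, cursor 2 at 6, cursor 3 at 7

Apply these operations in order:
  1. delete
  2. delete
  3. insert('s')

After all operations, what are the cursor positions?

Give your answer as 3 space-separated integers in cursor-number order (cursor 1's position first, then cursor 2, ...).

After op 1 (delete): buffer="vnkurh" (len 6), cursors c1@2 c2@4 c3@4, authorship ......
After op 2 (delete): buffer="vrh" (len 3), cursors c1@1 c2@1 c3@1, authorship ...
After op 3 (insert('s')): buffer="vsssrh" (len 6), cursors c1@4 c2@4 c3@4, authorship .123..

Answer: 4 4 4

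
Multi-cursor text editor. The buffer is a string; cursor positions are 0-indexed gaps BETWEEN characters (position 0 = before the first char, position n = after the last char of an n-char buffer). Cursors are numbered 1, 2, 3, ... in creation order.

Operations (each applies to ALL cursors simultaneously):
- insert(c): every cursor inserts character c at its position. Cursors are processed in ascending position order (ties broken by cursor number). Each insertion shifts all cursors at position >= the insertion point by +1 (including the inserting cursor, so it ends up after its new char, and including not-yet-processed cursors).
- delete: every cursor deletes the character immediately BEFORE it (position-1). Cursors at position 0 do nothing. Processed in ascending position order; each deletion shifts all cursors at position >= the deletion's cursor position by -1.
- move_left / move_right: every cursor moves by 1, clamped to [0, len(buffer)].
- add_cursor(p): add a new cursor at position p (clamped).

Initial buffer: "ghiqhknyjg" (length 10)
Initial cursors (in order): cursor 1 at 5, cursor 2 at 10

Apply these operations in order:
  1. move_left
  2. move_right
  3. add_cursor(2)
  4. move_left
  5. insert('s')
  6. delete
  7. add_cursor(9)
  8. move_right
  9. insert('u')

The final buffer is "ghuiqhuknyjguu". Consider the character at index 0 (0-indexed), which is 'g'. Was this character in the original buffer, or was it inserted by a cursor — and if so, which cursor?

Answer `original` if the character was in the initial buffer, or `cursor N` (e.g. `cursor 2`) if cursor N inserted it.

After op 1 (move_left): buffer="ghiqhknyjg" (len 10), cursors c1@4 c2@9, authorship ..........
After op 2 (move_right): buffer="ghiqhknyjg" (len 10), cursors c1@5 c2@10, authorship ..........
After op 3 (add_cursor(2)): buffer="ghiqhknyjg" (len 10), cursors c3@2 c1@5 c2@10, authorship ..........
After op 4 (move_left): buffer="ghiqhknyjg" (len 10), cursors c3@1 c1@4 c2@9, authorship ..........
After op 5 (insert('s')): buffer="gshiqshknyjsg" (len 13), cursors c3@2 c1@6 c2@12, authorship .3...1.....2.
After op 6 (delete): buffer="ghiqhknyjg" (len 10), cursors c3@1 c1@4 c2@9, authorship ..........
After op 7 (add_cursor(9)): buffer="ghiqhknyjg" (len 10), cursors c3@1 c1@4 c2@9 c4@9, authorship ..........
After op 8 (move_right): buffer="ghiqhknyjg" (len 10), cursors c3@2 c1@5 c2@10 c4@10, authorship ..........
After op 9 (insert('u')): buffer="ghuiqhuknyjguu" (len 14), cursors c3@3 c1@7 c2@14 c4@14, authorship ..3...1.....24
Authorship (.=original, N=cursor N): . . 3 . . . 1 . . . . . 2 4
Index 0: author = original

Answer: original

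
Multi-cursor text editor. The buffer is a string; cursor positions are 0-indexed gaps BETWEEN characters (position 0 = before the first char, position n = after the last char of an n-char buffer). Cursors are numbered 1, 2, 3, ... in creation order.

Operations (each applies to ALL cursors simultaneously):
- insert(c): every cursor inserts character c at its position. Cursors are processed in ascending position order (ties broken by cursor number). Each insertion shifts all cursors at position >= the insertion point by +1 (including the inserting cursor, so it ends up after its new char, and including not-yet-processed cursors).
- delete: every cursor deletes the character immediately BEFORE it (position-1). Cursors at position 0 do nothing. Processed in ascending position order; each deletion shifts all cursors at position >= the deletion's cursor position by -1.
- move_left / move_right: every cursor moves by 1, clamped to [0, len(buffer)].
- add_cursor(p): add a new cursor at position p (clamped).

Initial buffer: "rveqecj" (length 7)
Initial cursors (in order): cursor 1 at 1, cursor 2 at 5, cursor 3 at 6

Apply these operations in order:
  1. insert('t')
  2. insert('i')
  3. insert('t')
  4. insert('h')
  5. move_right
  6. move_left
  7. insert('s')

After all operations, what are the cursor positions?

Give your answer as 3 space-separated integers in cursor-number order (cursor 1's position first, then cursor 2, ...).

Answer: 6 15 21

Derivation:
After op 1 (insert('t')): buffer="rtveqetctj" (len 10), cursors c1@2 c2@7 c3@9, authorship .1....2.3.
After op 2 (insert('i')): buffer="rtiveqetictij" (len 13), cursors c1@3 c2@9 c3@12, authorship .11....22.33.
After op 3 (insert('t')): buffer="rtitveqetitctitj" (len 16), cursors c1@4 c2@11 c3@15, authorship .111....222.333.
After op 4 (insert('h')): buffer="rtithveqetithctithj" (len 19), cursors c1@5 c2@13 c3@18, authorship .1111....2222.3333.
After op 5 (move_right): buffer="rtithveqetithctithj" (len 19), cursors c1@6 c2@14 c3@19, authorship .1111....2222.3333.
After op 6 (move_left): buffer="rtithveqetithctithj" (len 19), cursors c1@5 c2@13 c3@18, authorship .1111....2222.3333.
After op 7 (insert('s')): buffer="rtithsveqetithsctithsj" (len 22), cursors c1@6 c2@15 c3@21, authorship .11111....22222.33333.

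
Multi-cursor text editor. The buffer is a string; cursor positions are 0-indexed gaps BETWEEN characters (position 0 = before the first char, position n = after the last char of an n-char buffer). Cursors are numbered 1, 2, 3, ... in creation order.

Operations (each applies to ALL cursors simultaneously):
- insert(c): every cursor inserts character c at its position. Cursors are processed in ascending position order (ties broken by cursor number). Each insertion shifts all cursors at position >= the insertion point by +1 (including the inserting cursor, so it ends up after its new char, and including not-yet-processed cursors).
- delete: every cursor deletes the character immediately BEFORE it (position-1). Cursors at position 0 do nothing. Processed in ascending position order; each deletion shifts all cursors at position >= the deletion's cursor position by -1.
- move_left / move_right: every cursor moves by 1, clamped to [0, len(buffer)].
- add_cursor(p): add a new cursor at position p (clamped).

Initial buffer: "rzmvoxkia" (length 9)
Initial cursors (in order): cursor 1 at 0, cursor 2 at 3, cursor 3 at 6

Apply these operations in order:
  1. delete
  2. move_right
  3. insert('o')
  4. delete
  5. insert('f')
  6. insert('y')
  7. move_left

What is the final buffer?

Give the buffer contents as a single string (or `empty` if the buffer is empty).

After op 1 (delete): buffer="rzvokia" (len 7), cursors c1@0 c2@2 c3@4, authorship .......
After op 2 (move_right): buffer="rzvokia" (len 7), cursors c1@1 c2@3 c3@5, authorship .......
After op 3 (insert('o')): buffer="rozvookoia" (len 10), cursors c1@2 c2@5 c3@8, authorship .1..2..3..
After op 4 (delete): buffer="rzvokia" (len 7), cursors c1@1 c2@3 c3@5, authorship .......
After op 5 (insert('f')): buffer="rfzvfokfia" (len 10), cursors c1@2 c2@5 c3@8, authorship .1..2..3..
After op 6 (insert('y')): buffer="rfyzvfyokfyia" (len 13), cursors c1@3 c2@7 c3@11, authorship .11..22..33..
After op 7 (move_left): buffer="rfyzvfyokfyia" (len 13), cursors c1@2 c2@6 c3@10, authorship .11..22..33..

Answer: rfyzvfyokfyia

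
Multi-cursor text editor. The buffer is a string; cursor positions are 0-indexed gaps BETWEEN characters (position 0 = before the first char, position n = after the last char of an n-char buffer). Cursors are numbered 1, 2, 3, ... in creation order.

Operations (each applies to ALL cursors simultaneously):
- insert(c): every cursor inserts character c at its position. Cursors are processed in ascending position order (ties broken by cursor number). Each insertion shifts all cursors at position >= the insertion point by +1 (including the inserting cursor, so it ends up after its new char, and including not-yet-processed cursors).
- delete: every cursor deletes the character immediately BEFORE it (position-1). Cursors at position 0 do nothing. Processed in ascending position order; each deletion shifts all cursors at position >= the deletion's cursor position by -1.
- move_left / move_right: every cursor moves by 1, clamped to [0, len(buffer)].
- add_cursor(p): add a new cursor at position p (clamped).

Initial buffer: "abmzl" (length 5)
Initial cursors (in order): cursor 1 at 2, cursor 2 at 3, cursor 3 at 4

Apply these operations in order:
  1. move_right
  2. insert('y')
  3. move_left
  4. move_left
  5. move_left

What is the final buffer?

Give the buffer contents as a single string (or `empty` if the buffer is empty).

After op 1 (move_right): buffer="abmzl" (len 5), cursors c1@3 c2@4 c3@5, authorship .....
After op 2 (insert('y')): buffer="abmyzyly" (len 8), cursors c1@4 c2@6 c3@8, authorship ...1.2.3
After op 3 (move_left): buffer="abmyzyly" (len 8), cursors c1@3 c2@5 c3@7, authorship ...1.2.3
After op 4 (move_left): buffer="abmyzyly" (len 8), cursors c1@2 c2@4 c3@6, authorship ...1.2.3
After op 5 (move_left): buffer="abmyzyly" (len 8), cursors c1@1 c2@3 c3@5, authorship ...1.2.3

Answer: abmyzyly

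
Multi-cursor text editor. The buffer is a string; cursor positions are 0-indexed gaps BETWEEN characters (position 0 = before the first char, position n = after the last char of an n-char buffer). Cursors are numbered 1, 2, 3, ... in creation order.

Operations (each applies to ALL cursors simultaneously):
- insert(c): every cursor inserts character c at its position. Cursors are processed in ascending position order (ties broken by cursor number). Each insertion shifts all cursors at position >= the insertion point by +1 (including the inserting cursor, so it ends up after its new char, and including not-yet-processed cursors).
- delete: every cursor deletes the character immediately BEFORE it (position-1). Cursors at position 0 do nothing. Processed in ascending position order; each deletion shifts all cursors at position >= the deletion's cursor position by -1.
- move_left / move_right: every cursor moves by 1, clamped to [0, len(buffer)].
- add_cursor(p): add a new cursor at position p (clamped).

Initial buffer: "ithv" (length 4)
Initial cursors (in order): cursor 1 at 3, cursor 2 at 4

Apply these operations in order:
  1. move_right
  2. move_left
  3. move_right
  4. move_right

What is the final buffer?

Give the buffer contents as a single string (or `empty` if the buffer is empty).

After op 1 (move_right): buffer="ithv" (len 4), cursors c1@4 c2@4, authorship ....
After op 2 (move_left): buffer="ithv" (len 4), cursors c1@3 c2@3, authorship ....
After op 3 (move_right): buffer="ithv" (len 4), cursors c1@4 c2@4, authorship ....
After op 4 (move_right): buffer="ithv" (len 4), cursors c1@4 c2@4, authorship ....

Answer: ithv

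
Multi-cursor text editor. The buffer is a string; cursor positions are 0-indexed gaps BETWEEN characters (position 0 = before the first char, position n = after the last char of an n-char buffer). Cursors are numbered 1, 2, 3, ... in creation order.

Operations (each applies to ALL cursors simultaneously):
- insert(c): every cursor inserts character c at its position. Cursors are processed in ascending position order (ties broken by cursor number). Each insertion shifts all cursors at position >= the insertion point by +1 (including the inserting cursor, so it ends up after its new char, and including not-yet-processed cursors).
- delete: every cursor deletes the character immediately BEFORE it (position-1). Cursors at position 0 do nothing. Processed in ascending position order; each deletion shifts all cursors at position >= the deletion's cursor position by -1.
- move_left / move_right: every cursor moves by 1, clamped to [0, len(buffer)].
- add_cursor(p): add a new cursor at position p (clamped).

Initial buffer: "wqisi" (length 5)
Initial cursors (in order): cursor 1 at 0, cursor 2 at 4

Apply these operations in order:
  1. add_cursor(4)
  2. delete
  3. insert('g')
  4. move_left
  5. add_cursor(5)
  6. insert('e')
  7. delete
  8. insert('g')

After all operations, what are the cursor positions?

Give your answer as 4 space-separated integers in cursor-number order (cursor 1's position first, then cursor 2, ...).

Answer: 1 7 7 9

Derivation:
After op 1 (add_cursor(4)): buffer="wqisi" (len 5), cursors c1@0 c2@4 c3@4, authorship .....
After op 2 (delete): buffer="wqi" (len 3), cursors c1@0 c2@2 c3@2, authorship ...
After op 3 (insert('g')): buffer="gwqggi" (len 6), cursors c1@1 c2@5 c3@5, authorship 1..23.
After op 4 (move_left): buffer="gwqggi" (len 6), cursors c1@0 c2@4 c3@4, authorship 1..23.
After op 5 (add_cursor(5)): buffer="gwqggi" (len 6), cursors c1@0 c2@4 c3@4 c4@5, authorship 1..23.
After op 6 (insert('e')): buffer="egwqgeegei" (len 10), cursors c1@1 c2@7 c3@7 c4@9, authorship 11..22334.
After op 7 (delete): buffer="gwqggi" (len 6), cursors c1@0 c2@4 c3@4 c4@5, authorship 1..23.
After op 8 (insert('g')): buffer="ggwqgggggi" (len 10), cursors c1@1 c2@7 c3@7 c4@9, authorship 11..22334.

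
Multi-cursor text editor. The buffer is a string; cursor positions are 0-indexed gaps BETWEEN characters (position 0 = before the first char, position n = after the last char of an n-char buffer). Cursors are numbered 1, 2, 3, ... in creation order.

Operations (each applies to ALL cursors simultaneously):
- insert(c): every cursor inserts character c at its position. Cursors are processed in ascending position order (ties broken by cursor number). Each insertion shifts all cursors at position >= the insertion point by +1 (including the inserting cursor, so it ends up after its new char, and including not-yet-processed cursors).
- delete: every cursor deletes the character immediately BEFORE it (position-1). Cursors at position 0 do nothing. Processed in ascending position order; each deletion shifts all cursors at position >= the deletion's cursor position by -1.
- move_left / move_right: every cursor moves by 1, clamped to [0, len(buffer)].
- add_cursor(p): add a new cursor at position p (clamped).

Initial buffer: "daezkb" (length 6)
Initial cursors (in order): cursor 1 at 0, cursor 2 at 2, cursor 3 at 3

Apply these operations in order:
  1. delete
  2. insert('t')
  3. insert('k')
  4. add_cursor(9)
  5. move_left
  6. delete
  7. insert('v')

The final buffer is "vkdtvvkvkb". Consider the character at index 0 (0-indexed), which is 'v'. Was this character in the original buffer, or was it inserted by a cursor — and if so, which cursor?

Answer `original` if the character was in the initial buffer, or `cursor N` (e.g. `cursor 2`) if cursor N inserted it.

Answer: cursor 1

Derivation:
After op 1 (delete): buffer="dzkb" (len 4), cursors c1@0 c2@1 c3@1, authorship ....
After op 2 (insert('t')): buffer="tdttzkb" (len 7), cursors c1@1 c2@4 c3@4, authorship 1.23...
After op 3 (insert('k')): buffer="tkdttkkzkb" (len 10), cursors c1@2 c2@7 c3@7, authorship 11.2323...
After op 4 (add_cursor(9)): buffer="tkdttkkzkb" (len 10), cursors c1@2 c2@7 c3@7 c4@9, authorship 11.2323...
After op 5 (move_left): buffer="tkdttkkzkb" (len 10), cursors c1@1 c2@6 c3@6 c4@8, authorship 11.2323...
After op 6 (delete): buffer="kdtkkb" (len 6), cursors c1@0 c2@3 c3@3 c4@4, authorship 1.23..
After op 7 (insert('v')): buffer="vkdtvvkvkb" (len 10), cursors c1@1 c2@6 c3@6 c4@8, authorship 11.22334..
Authorship (.=original, N=cursor N): 1 1 . 2 2 3 3 4 . .
Index 0: author = 1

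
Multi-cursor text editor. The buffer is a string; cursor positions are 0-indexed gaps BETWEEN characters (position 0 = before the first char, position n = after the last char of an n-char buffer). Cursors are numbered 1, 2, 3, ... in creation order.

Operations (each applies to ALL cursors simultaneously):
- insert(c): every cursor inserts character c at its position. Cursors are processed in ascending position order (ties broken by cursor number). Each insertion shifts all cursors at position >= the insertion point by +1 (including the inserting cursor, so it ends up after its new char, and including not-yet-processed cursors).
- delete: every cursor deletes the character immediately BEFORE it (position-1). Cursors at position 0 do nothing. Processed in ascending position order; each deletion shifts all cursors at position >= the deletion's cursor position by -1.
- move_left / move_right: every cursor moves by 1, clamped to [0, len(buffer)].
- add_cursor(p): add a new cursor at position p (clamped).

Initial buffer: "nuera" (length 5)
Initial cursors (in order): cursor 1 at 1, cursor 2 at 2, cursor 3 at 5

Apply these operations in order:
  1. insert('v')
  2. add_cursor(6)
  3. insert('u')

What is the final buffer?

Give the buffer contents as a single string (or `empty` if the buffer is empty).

After op 1 (insert('v')): buffer="nvuverav" (len 8), cursors c1@2 c2@4 c3@8, authorship .1.2...3
After op 2 (add_cursor(6)): buffer="nvuverav" (len 8), cursors c1@2 c2@4 c4@6 c3@8, authorship .1.2...3
After op 3 (insert('u')): buffer="nvuuvueruavu" (len 12), cursors c1@3 c2@6 c4@9 c3@12, authorship .11.22..4.33

Answer: nvuuvueruavu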